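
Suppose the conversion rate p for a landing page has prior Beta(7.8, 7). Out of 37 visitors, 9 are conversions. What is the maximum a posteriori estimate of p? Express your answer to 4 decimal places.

Prior: Beta(7.8, 7).
Data: 9 successes in 37 trials. The binomial likelihood contributes p^9(1−p)^28, so the posterior is Beta(7.8+9, 7+28) = Beta(16.8, 35).
For Beta(a, b) with a, b > 1 the mode is (a−1)/(a+b−2) = 15.8/49.8 ≈ 0.3173.

p̂_MAP = 0.3173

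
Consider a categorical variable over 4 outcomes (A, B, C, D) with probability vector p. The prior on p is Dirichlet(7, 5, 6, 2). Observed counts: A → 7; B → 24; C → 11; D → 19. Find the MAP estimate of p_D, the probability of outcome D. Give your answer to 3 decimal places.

MAP estimate of p_D = 0.260

The posterior is Dirichlet(αᵢ + nᵢ) = Dirichlet(14, 29, 17, 21).
For a Dirichlet(a₁,…,a_K) with all aᵢ > 1, the mode has j-th component (aⱼ − 1)/(Σaᵢ − K).
Here Σaᵢ = 81 and K = 4, so p_D = (21 − 1)/(81 − 4) = 20/77 ≈ 0.260.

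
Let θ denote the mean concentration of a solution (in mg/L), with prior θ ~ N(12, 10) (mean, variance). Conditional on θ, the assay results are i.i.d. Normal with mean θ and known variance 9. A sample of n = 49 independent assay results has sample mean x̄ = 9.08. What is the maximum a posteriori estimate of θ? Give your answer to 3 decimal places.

n = 49, x̄ = 9.08.
For a Normal prior and Normal likelihood with known variance, the posterior is Normal; its mode equals its mean, the precision-weighted average.
Prior precision 1/σ₀² = 1/10 = 0.1; data precision n/σ² = 49/9.
θ̂ = (0.1·12 + (49/9)·9.08) / (0.1 + 49/9) = (11393/225)/(499/90) = 22786/2495 ≈ 9.133.

θ̂_MAP = 9.133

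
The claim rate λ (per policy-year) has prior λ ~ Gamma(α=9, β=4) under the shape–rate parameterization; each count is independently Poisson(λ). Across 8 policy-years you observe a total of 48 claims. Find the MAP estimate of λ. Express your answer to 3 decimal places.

Σxᵢ = 48, n = 8.
Posterior ∝ λ^8e^(−4λ) · λ^48e^(−8λ) = λ^56e^(−12λ), i.e. Gamma(shape=57, rate=12).
The mode of a Gamma(a, b) with a ≥ 1 (shape–rate) is (a−1)/b = 56/12 ≈ 4.667.

λ̂_MAP = 4.667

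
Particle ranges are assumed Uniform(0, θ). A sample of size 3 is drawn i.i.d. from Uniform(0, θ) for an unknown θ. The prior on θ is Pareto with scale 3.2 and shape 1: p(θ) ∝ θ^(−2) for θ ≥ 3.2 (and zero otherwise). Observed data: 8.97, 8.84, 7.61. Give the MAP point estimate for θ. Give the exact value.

The Uniform(0, θ) likelihood is θ^(−n) for θ ≥ max(xᵢ), zero otherwise. Here max(xᵢ) = 8.97.
Posterior ∝ θ^(−2) · θ^(−3) = θ^(−5) on θ ≥ max(3.2, 8.97) = 8.97.
This density is strictly decreasing in θ, so the posterior mode lies at the lower boundary of the support.

θ̂_MAP = 8.97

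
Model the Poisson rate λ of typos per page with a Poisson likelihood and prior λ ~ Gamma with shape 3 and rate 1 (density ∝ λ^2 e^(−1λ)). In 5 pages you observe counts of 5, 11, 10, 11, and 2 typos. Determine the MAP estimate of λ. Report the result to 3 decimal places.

Σxᵢ = 5+11+10+11+2 = 39, with n = 5.
Posterior ∝ λ^2e^(−1λ) · λ^39e^(−5λ) = λ^41e^(−6λ), i.e. Gamma(shape=42, rate=6).
The mode of a Gamma(a, b) with a ≥ 1 (shape–rate) is (a−1)/b = 41/6 ≈ 6.833.

λ̂_MAP = 6.833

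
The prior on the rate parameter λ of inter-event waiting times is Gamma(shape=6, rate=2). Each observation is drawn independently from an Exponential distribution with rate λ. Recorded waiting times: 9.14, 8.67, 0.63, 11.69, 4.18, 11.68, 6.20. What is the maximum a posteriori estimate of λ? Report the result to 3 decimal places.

The Exponential(rate=λ) likelihood is ∝ λ^n e^(−λΣtᵢ). Here n = 7 and Σtᵢ = 9.14 + 8.67 + 0.63 + 11.69 + 4.18 + 11.68 + 6.20 = 52.19.
Posterior ∝ λ^5e^(−2λ) · λ^7e^(−52.19λ) = λ^12e^(−54.19λ), i.e. Gamma(13, 54.19).
Mode = (a−1)/b = 12/54.19 ≈ 0.221.

λ̂_MAP = 0.221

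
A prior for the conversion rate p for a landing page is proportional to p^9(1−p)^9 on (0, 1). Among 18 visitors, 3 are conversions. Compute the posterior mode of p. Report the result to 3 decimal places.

The prior density ∝ p^9(1−p)^9 is the kernel of Beta(10, 10).
Data: 3 successes in 18 trials. The binomial likelihood contributes p^3(1−p)^15, so the posterior is Beta(10+3, 10+15) = Beta(13, 25).
For Beta(a, b) with a, b > 1 the mode is (a−1)/(a+b−2) = 12/36 ≈ 0.333.

p̂_MAP = 0.333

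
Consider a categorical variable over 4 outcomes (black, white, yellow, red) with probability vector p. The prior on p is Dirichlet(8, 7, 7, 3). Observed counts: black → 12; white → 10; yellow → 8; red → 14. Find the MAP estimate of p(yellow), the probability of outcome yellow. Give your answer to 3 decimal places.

The posterior is Dirichlet(αᵢ + nᵢ) = Dirichlet(20, 17, 15, 17).
For a Dirichlet(a₁,…,a_K) with all aᵢ > 1, the mode has j-th component (aⱼ − 1)/(Σaᵢ − K).
Here Σaᵢ = 69 and K = 4, so p(yellow) = (15 − 1)/(69 − 4) = 14/65 ≈ 0.215.

MAP estimate of p(yellow) = 0.215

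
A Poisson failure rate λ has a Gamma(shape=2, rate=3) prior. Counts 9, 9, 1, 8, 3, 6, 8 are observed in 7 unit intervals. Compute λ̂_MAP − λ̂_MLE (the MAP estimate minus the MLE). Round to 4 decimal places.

Σxᵢ = 44. Posterior is Gamma(46, 10); MAP = (46−1)/10 = 45/10 ≈ 4.50000.
MLE = x̄ = 44/7 ≈ 6.28571.
Difference = 45/10 − 44/7 = -25/14 ≈ -1.7857.

MAP − MLE = -1.7857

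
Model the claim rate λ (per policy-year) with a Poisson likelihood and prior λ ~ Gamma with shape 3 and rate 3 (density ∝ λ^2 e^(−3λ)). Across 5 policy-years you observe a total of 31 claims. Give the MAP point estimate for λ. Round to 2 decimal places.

Σxᵢ = 31, n = 5.
Posterior ∝ λ^2e^(−3λ) · λ^31e^(−5λ) = λ^33e^(−8λ), i.e. Gamma(shape=34, rate=8).
The mode of a Gamma(a, b) with a ≥ 1 (shape–rate) is (a−1)/b = 33/8 ≈ 4.13.

λ̂_MAP = 4.13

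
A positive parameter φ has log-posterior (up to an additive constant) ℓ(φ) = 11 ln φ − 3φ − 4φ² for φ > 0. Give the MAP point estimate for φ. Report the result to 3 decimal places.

φ̂_MAP = 1.000

ℓ'(φ) = 11/φ − 3 − 8φ. Setting this to zero and multiplying by φ: 8φ² + 3φ − 11 = 0.
φ = (−3 + √(3² + 4·8·11)) / (2·8) = (−3 + √361) / 16 = (−3 + 19)/16 = 1.
ℓ''(φ) = −11/φ² − 8 < 0, confirming a maximum.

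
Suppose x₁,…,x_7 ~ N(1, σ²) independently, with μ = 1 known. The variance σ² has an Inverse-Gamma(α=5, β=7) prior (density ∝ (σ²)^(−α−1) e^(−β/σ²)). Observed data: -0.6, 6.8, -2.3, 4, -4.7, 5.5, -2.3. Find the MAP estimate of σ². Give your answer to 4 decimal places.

Sum of squared deviations about the known mean: SS = (-0.6−1)² + (6.8−1)² + (-2.3−1)² + (4−1)² + (-4.7−1)² + (5.5−1)² + (-2.3−1)² = 119.72.
The Normal likelihood contributes (σ²)^(−n/2) exp(−SS/(2σ²)), so the posterior is Inverse-Gamma(α + n/2, β + SS/2) = Inverse-Gamma(8.5, 66.86).
The mode of Inverse-Gamma(a, b) is b/(a+1) = 66.86/9.5 ≈ 7.0379.

σ̂²_MAP = 7.0379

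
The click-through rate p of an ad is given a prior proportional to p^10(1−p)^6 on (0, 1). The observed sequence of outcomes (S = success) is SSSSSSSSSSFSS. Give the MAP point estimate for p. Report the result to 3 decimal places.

p̂_MAP = 0.759

The prior density ∝ p^10(1−p)^6 is the kernel of Beta(11, 7).
Data: 12 successes in 13 trials (from the sequence). The binomial likelihood contributes p^12(1−p)^1, so the posterior is Beta(11+12, 7+1) = Beta(23, 8).
For Beta(a, b) with a, b > 1 the mode is (a−1)/(a+b−2) = 22/29 ≈ 0.759.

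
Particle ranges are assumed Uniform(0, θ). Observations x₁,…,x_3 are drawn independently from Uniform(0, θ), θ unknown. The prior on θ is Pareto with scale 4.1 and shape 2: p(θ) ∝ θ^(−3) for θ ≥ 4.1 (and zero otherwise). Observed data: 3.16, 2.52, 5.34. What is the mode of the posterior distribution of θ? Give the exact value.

The Uniform(0, θ) likelihood is θ^(−n) for θ ≥ max(xᵢ), zero otherwise. Here max(xᵢ) = 5.34.
Posterior ∝ θ^(−3) · θ^(−3) = θ^(−6) on θ ≥ max(4.1, 5.34) = 5.34.
This density is strictly decreasing in θ, so the posterior mode lies at the lower boundary of the support.

θ̂_MAP = 5.34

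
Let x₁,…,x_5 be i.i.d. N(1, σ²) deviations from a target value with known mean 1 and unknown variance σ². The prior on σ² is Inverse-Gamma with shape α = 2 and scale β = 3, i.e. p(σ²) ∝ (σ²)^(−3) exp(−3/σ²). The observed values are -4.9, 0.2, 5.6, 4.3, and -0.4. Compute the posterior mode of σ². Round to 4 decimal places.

σ̂²_MAP = 6.8600

Sum of squared deviations about the known mean: SS = (-4.9−1)² + (0.2−1)² + (5.6−1)² + (4.3−1)² + (-0.4−1)² = 69.46.
The Normal likelihood contributes (σ²)^(−n/2) exp(−SS/(2σ²)), so the posterior is Inverse-Gamma(α + n/2, β + SS/2) = Inverse-Gamma(4.5, 37.73).
The mode of Inverse-Gamma(a, b) is b/(a+1) = 37.73/5.5 ≈ 6.8600.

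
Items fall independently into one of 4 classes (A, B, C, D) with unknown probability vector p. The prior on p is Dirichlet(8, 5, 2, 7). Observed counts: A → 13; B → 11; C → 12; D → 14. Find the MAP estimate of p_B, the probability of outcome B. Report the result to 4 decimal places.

MAP estimate of p_B = 0.2206

The posterior is Dirichlet(αᵢ + nᵢ) = Dirichlet(21, 16, 14, 21).
For a Dirichlet(a₁,…,a_K) with all aᵢ > 1, the mode has j-th component (aⱼ − 1)/(Σaᵢ − K).
Here Σaᵢ = 72 and K = 4, so p_B = (16 − 1)/(72 − 4) = 15/68 ≈ 0.2206.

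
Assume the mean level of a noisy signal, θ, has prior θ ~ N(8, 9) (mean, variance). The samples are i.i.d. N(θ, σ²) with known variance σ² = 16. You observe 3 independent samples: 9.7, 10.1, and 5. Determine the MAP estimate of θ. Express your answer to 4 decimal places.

θ̂_MAP = 8.1674

n = 3; x̄ = (9.7 + 10.1 + 5)/3 = 24.8/3 = 124/15 ≈ 8.2667.
For a Normal prior and Normal likelihood with known variance, the posterior is Normal; its mode equals its mean, the precision-weighted average.
Prior precision 1/σ₀² = 1/9; data precision n/σ² = 3/16 = 0.1875.
θ̂ = ((1/9)·8 + 0.1875·(124/15)) / (1/9 + 0.1875) = (439/180)/(43/144) = 1756/215 ≈ 8.1674.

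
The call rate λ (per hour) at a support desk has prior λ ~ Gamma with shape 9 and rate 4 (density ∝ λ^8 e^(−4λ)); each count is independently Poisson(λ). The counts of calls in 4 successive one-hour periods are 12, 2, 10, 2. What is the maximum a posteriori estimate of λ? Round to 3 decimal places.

λ̂_MAP = 4.250

Σxᵢ = 12+2+10+2 = 26, with n = 4.
Posterior ∝ λ^8e^(−4λ) · λ^26e^(−4λ) = λ^34e^(−8λ), i.e. Gamma(shape=35, rate=8).
The mode of a Gamma(a, b) with a ≥ 1 (shape–rate) is (a−1)/b = 34/8 ≈ 4.250.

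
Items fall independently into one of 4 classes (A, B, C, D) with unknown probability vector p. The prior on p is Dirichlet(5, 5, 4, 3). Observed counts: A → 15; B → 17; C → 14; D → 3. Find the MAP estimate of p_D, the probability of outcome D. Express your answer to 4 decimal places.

MAP estimate of p_D = 0.0806

The posterior is Dirichlet(αᵢ + nᵢ) = Dirichlet(20, 22, 18, 6).
For a Dirichlet(a₁,…,a_K) with all aᵢ > 1, the mode has j-th component (aⱼ − 1)/(Σaᵢ − K).
Here Σaᵢ = 66 and K = 4, so p_D = (6 − 1)/(66 − 4) = 5/62 ≈ 0.0806.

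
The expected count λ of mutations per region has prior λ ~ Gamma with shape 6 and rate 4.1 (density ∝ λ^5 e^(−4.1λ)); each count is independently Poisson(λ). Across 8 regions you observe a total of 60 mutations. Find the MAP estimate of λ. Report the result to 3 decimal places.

λ̂_MAP = 5.372

Σxᵢ = 60, n = 8.
Posterior ∝ λ^5e^(−4.1λ) · λ^60e^(−8λ) = λ^65e^(−12.1λ), i.e. Gamma(shape=66, rate=12.1).
The mode of a Gamma(a, b) with a ≥ 1 (shape–rate) is (a−1)/b = 65/12.1 ≈ 5.372.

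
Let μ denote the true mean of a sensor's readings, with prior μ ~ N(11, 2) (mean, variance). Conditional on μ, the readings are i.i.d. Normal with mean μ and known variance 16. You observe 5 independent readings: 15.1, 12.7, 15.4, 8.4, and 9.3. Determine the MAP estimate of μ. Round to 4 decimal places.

μ̂_MAP = 11.4538

n = 5; x̄ = (15.1 + 12.7 + 15.4 + 8.4 + 9.3)/5 = 60.9/5 = 12.18.
For a Normal prior and Normal likelihood with known variance, the posterior is Normal; its mode equals its mean, the precision-weighted average.
Prior precision 1/σ₀² = 1/2 = 0.5; data precision n/σ² = 5/16 = 0.3125.
μ̂ = (0.5·11 + 0.3125·12.18) / (0.5 + 0.3125) = 9.30625/0.8125 = 1489/130 ≈ 11.4538.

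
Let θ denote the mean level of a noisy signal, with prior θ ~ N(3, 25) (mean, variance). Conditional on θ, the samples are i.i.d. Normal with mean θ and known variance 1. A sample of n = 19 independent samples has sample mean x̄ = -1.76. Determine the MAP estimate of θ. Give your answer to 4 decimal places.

θ̂_MAP = -1.7500

n = 19, x̄ = -1.76.
For a Normal prior and Normal likelihood with known variance, the posterior is Normal; its mode equals its mean, the precision-weighted average.
Prior precision 1/σ₀² = 1/25 = 0.04; data precision n/σ² = 19/1 = 19.
θ̂ = (0.04·3 + 19·(-1.76)) / (0.04 + 19) = (-33.32)/19.04 = -1.7500.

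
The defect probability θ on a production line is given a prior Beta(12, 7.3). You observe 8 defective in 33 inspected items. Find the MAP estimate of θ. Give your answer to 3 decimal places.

Prior: Beta(12, 7.3).
Data: 8 successes in 33 trials. The binomial likelihood contributes θ^8(1−θ)^25, so the posterior is Beta(12+8, 7.3+25) = Beta(20, 32.3).
For Beta(a, b) with a, b > 1 the mode is (a−1)/(a+b−2) = 19/50.3 ≈ 0.378.

θ̂_MAP = 0.378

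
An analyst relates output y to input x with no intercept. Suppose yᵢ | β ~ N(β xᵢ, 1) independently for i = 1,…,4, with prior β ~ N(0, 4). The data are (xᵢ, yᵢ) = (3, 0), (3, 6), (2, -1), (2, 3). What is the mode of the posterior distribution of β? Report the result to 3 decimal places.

β̂_MAP = 0.838

log p(β | y) = −Σ(yᵢ − βxᵢ)²/(2·1) − β²/(2·4) + const.
Setting the derivative to zero: Σxᵢ(yᵢ − βxᵢ)/1 − β/4 = 0, so β = Σxᵢyᵢ / (Σxᵢ² + σ²/τ²).
Σxᵢyᵢ = 3·0 + 3·6 + 2·(-1) + 2·3 = 22; Σxᵢ² = 26; σ²/τ² = 0.25.
β̂_MAP = 22 / (26 + 0.25) = 22/26.25 ≈ 0.838.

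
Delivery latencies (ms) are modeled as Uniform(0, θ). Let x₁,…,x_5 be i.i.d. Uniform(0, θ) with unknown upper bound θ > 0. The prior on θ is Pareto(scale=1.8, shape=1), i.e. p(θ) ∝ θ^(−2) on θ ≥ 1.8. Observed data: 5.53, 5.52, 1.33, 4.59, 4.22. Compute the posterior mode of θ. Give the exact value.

The Uniform(0, θ) likelihood is θ^(−n) for θ ≥ max(xᵢ), zero otherwise. Here max(xᵢ) = 5.53.
Posterior ∝ θ^(−2) · θ^(−5) = θ^(−7) on θ ≥ max(1.8, 5.53) = 5.53.
This density is strictly decreasing in θ, so the posterior mode lies at the lower boundary of the support.

θ̂_MAP = 5.53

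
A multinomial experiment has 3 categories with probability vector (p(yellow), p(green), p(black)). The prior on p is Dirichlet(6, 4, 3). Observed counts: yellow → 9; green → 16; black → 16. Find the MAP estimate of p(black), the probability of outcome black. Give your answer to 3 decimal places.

The posterior is Dirichlet(αᵢ + nᵢ) = Dirichlet(15, 20, 19).
For a Dirichlet(a₁,…,a_K) with all aᵢ > 1, the mode has j-th component (aⱼ − 1)/(Σaᵢ − K).
Here Σaᵢ = 54 and K = 3, so p(black) = (19 − 1)/(54 − 3) = 18/51 ≈ 0.353.

MAP estimate of p(black) = 0.353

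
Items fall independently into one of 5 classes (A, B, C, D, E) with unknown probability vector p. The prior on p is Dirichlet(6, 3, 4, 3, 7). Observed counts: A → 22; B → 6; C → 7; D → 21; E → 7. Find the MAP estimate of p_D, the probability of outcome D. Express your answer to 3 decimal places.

The posterior is Dirichlet(αᵢ + nᵢ) = Dirichlet(28, 9, 11, 24, 14).
For a Dirichlet(a₁,…,a_K) with all aᵢ > 1, the mode has j-th component (aⱼ − 1)/(Σaᵢ − K).
Here Σaᵢ = 86 and K = 5, so p_D = (24 − 1)/(86 − 5) = 23/81 ≈ 0.284.

MAP estimate of p_D = 0.284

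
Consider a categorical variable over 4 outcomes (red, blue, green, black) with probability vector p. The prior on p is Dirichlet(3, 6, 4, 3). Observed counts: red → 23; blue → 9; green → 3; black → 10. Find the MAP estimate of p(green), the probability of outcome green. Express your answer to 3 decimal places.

The posterior is Dirichlet(αᵢ + nᵢ) = Dirichlet(26, 15, 7, 13).
For a Dirichlet(a₁,…,a_K) with all aᵢ > 1, the mode has j-th component (aⱼ − 1)/(Σaᵢ − K).
Here Σaᵢ = 61 and K = 4, so p(green) = (7 − 1)/(61 − 4) = 6/57 ≈ 0.105.

MAP estimate of p(green) = 0.105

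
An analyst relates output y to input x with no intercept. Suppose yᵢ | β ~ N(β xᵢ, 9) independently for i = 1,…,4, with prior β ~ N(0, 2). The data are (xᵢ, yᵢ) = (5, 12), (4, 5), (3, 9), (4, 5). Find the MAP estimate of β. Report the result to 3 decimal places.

log p(β | y) = −Σ(yᵢ − βxᵢ)²/(2·9) − β²/(2·2) + const.
Setting the derivative to zero: Σxᵢ(yᵢ − βxᵢ)/9 − β/2 = 0, so β = Σxᵢyᵢ / (Σxᵢ² + σ²/τ²).
Σxᵢyᵢ = 5·12 + 4·5 + 3·9 + 4·5 = 127; Σxᵢ² = 66; σ²/τ² = 4.5.
β̂_MAP = 127 / (66 + 4.5) = 127/70.5 ≈ 1.801.

β̂_MAP = 1.801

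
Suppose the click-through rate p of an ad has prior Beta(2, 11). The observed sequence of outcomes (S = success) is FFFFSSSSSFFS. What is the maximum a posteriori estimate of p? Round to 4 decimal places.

Prior: Beta(2, 11).
Data: 6 successes in 12 trials (from the sequence). The binomial likelihood contributes p^6(1−p)^6, so the posterior is Beta(2+6, 11+6) = Beta(8, 17).
For Beta(a, b) with a, b > 1 the mode is (a−1)/(a+b−2) = 7/23 ≈ 0.3043.

p̂_MAP = 0.3043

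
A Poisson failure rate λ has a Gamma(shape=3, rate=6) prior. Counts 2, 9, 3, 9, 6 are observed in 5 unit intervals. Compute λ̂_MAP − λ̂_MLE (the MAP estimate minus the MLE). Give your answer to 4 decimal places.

MAP − MLE = -2.9818

Σxᵢ = 29. Posterior is Gamma(32, 11); MAP = (32−1)/11 = 31/11 ≈ 2.81818.
MLE = x̄ = 29/5 ≈ 5.80000.
Difference = 31/11 − 29/5 = -164/55 ≈ -2.9818.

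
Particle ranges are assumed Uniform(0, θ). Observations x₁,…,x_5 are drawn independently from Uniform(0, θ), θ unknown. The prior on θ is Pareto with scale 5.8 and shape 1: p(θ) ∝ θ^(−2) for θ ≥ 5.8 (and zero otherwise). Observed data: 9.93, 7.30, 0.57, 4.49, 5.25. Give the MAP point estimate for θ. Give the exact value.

θ̂_MAP = 9.93

The Uniform(0, θ) likelihood is θ^(−n) for θ ≥ max(xᵢ), zero otherwise. Here max(xᵢ) = 9.93.
Posterior ∝ θ^(−2) · θ^(−5) = θ^(−7) on θ ≥ max(5.8, 9.93) = 9.93.
This density is strictly decreasing in θ, so the posterior mode lies at the lower boundary of the support.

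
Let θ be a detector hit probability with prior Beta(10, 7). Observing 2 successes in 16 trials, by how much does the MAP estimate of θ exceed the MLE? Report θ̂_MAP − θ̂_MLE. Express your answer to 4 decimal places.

Posterior is Beta(12, 21); MAP = (12−1)/(33−2) = 11/31 ≈ 0.35484.
MLE ignores the prior: θ̂_MLE = k/n = 2/16 ≈ 0.12500.
Difference = 11/31 − 2/16 = 57/248 ≈ 0.2298.

MAP − MLE = 0.2298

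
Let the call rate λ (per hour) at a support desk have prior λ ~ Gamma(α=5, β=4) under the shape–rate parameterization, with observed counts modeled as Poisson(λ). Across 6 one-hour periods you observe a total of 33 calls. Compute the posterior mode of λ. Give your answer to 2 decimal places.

Σxᵢ = 33, n = 6.
Posterior ∝ λ^4e^(−4λ) · λ^33e^(−6λ) = λ^37e^(−10λ), i.e. Gamma(shape=38, rate=10).
The mode of a Gamma(a, b) with a ≥ 1 (shape–rate) is (a−1)/b = 37/10 ≈ 3.70.

λ̂_MAP = 3.70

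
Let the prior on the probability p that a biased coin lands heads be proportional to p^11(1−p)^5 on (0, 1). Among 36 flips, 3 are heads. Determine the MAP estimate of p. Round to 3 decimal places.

p̂_MAP = 0.269

The prior density ∝ p^11(1−p)^5 is the kernel of Beta(12, 6).
Data: 3 successes in 36 trials. The binomial likelihood contributes p^3(1−p)^33, so the posterior is Beta(12+3, 6+33) = Beta(15, 39).
For Beta(a, b) with a, b > 1 the mode is (a−1)/(a+b−2) = 14/52 ≈ 0.269.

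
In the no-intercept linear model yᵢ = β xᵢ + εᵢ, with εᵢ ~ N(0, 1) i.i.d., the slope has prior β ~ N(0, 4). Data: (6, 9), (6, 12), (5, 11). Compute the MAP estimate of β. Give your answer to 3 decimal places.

β̂_MAP = 1.861

log p(β | y) = −Σ(yᵢ − βxᵢ)²/(2·1) − β²/(2·4) + const.
Setting the derivative to zero: Σxᵢ(yᵢ − βxᵢ)/1 − β/4 = 0, so β = Σxᵢyᵢ / (Σxᵢ² + σ²/τ²).
Σxᵢyᵢ = 6·9 + 6·12 + 5·11 = 181; Σxᵢ² = 97; σ²/τ² = 0.25.
β̂_MAP = 181 / (97 + 0.25) = 181/97.25 ≈ 1.861.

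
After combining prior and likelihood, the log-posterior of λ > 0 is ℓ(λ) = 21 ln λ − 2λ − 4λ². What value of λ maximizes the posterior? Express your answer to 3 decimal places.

ℓ'(λ) = 21/λ − 2 − 8λ. Setting this to zero and multiplying by λ: 8λ² + 2λ − 21 = 0.
λ = (−2 + √(2² + 4·8·21)) / (2·8) = (−2 + √676) / 16 = (−2 + 26)/16 = 3/2.
ℓ''(λ) = −21/λ² − 8 < 0, confirming a maximum.

λ̂_MAP = 1.500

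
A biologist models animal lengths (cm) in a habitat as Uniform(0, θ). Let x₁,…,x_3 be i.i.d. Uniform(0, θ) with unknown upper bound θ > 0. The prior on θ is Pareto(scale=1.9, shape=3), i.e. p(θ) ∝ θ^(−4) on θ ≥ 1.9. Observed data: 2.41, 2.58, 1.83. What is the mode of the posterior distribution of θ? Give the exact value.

θ̂_MAP = 2.58

The Uniform(0, θ) likelihood is θ^(−n) for θ ≥ max(xᵢ), zero otherwise. Here max(xᵢ) = 2.58.
Posterior ∝ θ^(−4) · θ^(−3) = θ^(−7) on θ ≥ max(1.9, 2.58) = 2.58.
This density is strictly decreasing in θ, so the posterior mode lies at the lower boundary of the support.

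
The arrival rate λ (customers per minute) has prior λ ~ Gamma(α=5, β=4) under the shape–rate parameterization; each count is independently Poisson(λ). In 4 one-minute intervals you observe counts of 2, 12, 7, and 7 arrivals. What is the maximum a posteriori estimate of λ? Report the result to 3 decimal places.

λ̂_MAP = 4.000

Σxᵢ = 2+12+7+7 = 28, with n = 4.
Posterior ∝ λ^4e^(−4λ) · λ^28e^(−4λ) = λ^32e^(−8λ), i.e. Gamma(shape=33, rate=8).
The mode of a Gamma(a, b) with a ≥ 1 (shape–rate) is (a−1)/b = 32/8 ≈ 4.000.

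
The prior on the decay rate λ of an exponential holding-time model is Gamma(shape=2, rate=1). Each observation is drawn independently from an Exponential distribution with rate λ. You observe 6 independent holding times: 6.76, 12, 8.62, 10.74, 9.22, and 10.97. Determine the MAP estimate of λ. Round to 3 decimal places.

The Exponential(rate=λ) likelihood is ∝ λ^n e^(−λΣtᵢ). Here n = 6 and Σtᵢ = 6.76 + 12 + 8.62 + 10.74 + 9.22 + 10.97 = 58.31.
Posterior ∝ λe^(−1λ) · λ^6e^(−58.31λ) = λ^7e^(−59.31λ), i.e. Gamma(8, 59.31).
Mode = (a−1)/b = 7/59.31 ≈ 0.118.

λ̂_MAP = 0.118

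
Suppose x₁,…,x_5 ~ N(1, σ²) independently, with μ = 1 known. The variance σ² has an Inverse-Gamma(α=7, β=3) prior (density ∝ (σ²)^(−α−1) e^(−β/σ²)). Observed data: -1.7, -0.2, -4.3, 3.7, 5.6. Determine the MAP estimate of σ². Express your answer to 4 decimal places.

σ̂²_MAP = 3.3938

Sum of squared deviations about the known mean: SS = (-1.7−1)² + (-0.2−1)² + (-4.3−1)² + (3.7−1)² + (5.6−1)² = 65.27.
The Normal likelihood contributes (σ²)^(−n/2) exp(−SS/(2σ²)), so the posterior is Inverse-Gamma(α + n/2, β + SS/2) = Inverse-Gamma(9.5, 35.635).
The mode of Inverse-Gamma(a, b) is b/(a+1) = 35.635/10.5 ≈ 3.3938.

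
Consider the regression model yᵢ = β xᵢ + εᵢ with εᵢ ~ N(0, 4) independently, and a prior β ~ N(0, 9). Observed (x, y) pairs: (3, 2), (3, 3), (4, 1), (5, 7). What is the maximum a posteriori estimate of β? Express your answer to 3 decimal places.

β̂_MAP = 0.908

log p(β | y) = −Σ(yᵢ − βxᵢ)²/(2·4) − β²/(2·9) + const.
Setting the derivative to zero: Σxᵢ(yᵢ − βxᵢ)/4 − β/9 = 0, so β = Σxᵢyᵢ / (Σxᵢ² + σ²/τ²).
Σxᵢyᵢ = 3·2 + 3·3 + 4·1 + 5·7 = 54; Σxᵢ² = 59; σ²/τ² = 4/9.
β̂_MAP = 54 / (59 + 4/9) = 54/(535/9) = 486/535 ≈ 0.908.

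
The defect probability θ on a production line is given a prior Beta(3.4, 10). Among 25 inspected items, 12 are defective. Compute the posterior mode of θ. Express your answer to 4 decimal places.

Prior: Beta(3.4, 10).
Data: 12 successes in 25 trials. The binomial likelihood contributes θ^12(1−θ)^13, so the posterior is Beta(3.4+12, 10+13) = Beta(15.4, 23).
For Beta(a, b) with a, b > 1 the mode is (a−1)/(a+b−2) = 14.4/36.4 ≈ 0.3956.

θ̂_MAP = 0.3956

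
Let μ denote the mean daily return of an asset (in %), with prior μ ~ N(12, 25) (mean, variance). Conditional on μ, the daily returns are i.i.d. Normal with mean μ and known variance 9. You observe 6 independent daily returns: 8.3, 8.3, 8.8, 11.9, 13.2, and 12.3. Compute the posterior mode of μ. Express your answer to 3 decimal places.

n = 6; x̄ = (8.3 + 8.3 + 8.8 + 11.9 + 13.2 + 12.3)/6 = 62.8/6 = 157/15 ≈ 10.4667.
For a Normal prior and Normal likelihood with known variance, the posterior is Normal; its mode equals its mean, the precision-weighted average.
Prior precision 1/σ₀² = 1/25 = 0.04; data precision n/σ² = 6/9 = 2/3.
μ̂ = (0.04·12 + (2/3)·(157/15)) / (0.04 + 2/3) = (1678/225)/(53/75) = 1678/159 ≈ 10.553.

μ̂_MAP = 10.553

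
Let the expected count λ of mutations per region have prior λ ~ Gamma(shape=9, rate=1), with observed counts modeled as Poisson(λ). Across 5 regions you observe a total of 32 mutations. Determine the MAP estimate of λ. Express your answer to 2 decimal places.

Σxᵢ = 32, n = 5.
Posterior ∝ λ^8e^(−1λ) · λ^32e^(−5λ) = λ^40e^(−6λ), i.e. Gamma(shape=41, rate=6).
The mode of a Gamma(a, b) with a ≥ 1 (shape–rate) is (a−1)/b = 40/6 ≈ 6.67.

λ̂_MAP = 6.67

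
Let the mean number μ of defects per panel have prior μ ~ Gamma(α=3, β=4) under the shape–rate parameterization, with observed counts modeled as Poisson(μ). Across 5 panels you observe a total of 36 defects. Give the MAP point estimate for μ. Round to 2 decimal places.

Σxᵢ = 36, n = 5.
Posterior ∝ μ^2e^(−4μ) · μ^36e^(−5μ) = μ^38e^(−9μ), i.e. Gamma(shape=39, rate=9).
The mode of a Gamma(a, b) with a ≥ 1 (shape–rate) is (a−1)/b = 38/9 ≈ 4.22.

μ̂_MAP = 4.22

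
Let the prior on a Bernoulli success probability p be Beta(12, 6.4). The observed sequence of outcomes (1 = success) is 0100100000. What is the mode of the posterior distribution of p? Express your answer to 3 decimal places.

p̂_MAP = 0.492

Prior: Beta(12, 6.4).
Data: 2 successes in 10 trials (from the sequence). The binomial likelihood contributes p^2(1−p)^8, so the posterior is Beta(12+2, 6.4+8) = Beta(14, 14.4).
For Beta(a, b) with a, b > 1 the mode is (a−1)/(a+b−2) = 13/26.4 ≈ 0.492.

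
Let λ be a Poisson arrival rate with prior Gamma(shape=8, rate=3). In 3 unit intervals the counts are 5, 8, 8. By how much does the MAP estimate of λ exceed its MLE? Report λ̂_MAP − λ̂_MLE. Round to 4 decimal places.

MAP − MLE = -2.3333

Σxᵢ = 21. Posterior is Gamma(29, 6); MAP = (29−1)/6 = 28/6 ≈ 4.66667.
MLE = x̄ = 21/3 ≈ 7.00000.
Difference = 28/6 − 21/3 = -7/3 ≈ -2.3333.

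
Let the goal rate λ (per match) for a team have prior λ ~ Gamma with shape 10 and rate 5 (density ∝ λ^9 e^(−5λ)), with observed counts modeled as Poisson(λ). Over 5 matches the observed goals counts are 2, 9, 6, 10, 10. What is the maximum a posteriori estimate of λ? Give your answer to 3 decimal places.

λ̂_MAP = 4.600

Σxᵢ = 2+9+6+10+10 = 37, with n = 5.
Posterior ∝ λ^9e^(−5λ) · λ^37e^(−5λ) = λ^46e^(−10λ), i.e. Gamma(shape=47, rate=10).
The mode of a Gamma(a, b) with a ≥ 1 (shape–rate) is (a−1)/b = 46/10 ≈ 4.600.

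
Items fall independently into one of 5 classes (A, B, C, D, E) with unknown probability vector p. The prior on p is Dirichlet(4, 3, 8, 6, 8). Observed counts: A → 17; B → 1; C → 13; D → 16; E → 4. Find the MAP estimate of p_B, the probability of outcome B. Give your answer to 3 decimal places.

MAP estimate of p_B = 0.040

The posterior is Dirichlet(αᵢ + nᵢ) = Dirichlet(21, 4, 21, 22, 12).
For a Dirichlet(a₁,…,a_K) with all aᵢ > 1, the mode has j-th component (aⱼ − 1)/(Σaᵢ − K).
Here Σaᵢ = 80 and K = 5, so p_B = (4 − 1)/(80 − 5) = 3/75 ≈ 0.040.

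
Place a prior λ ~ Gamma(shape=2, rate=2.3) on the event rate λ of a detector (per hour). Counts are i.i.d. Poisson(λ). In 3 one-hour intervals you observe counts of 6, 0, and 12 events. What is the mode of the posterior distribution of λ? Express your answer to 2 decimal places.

λ̂_MAP = 3.58

Σxᵢ = 6+0+12 = 18, with n = 3.
Posterior ∝ λe^(−2.3λ) · λ^18e^(−3λ) = λ^19e^(−5.3λ), i.e. Gamma(shape=20, rate=5.3).
The mode of a Gamma(a, b) with a ≥ 1 (shape–rate) is (a−1)/b = 19/5.3 ≈ 3.58.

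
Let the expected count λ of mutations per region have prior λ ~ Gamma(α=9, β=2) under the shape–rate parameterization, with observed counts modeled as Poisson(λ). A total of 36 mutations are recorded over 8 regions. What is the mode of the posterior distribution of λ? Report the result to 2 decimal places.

λ̂_MAP = 4.40

Σxᵢ = 36, n = 8.
Posterior ∝ λ^8e^(−2λ) · λ^36e^(−8λ) = λ^44e^(−10λ), i.e. Gamma(shape=45, rate=10).
The mode of a Gamma(a, b) with a ≥ 1 (shape–rate) is (a−1)/b = 44/10 ≈ 4.40.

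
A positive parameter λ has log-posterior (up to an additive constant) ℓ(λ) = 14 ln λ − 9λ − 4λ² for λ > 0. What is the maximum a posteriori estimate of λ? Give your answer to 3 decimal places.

ℓ'(λ) = 14/λ − 9 − 8λ. Setting this to zero and multiplying by λ: 8λ² + 9λ − 14 = 0.
λ = (−9 + √(9² + 4·8·14)) / (2·8) = (−9 + √529) / 16 = (−9 + 23)/16 = 7/8.
ℓ''(λ) = −14/λ² − 8 < 0, confirming a maximum.

λ̂_MAP = 0.875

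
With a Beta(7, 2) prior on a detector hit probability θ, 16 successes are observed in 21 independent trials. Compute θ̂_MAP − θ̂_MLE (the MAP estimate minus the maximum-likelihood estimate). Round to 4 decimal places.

MAP − MLE = 0.0238

Posterior is Beta(23, 7); MAP = (23−1)/(30−2) = 22/28 ≈ 0.78571.
MLE ignores the prior: θ̂_MLE = k/n = 16/21 ≈ 0.76190.
Difference = 22/28 − 16/21 = 1/42 ≈ 0.0238.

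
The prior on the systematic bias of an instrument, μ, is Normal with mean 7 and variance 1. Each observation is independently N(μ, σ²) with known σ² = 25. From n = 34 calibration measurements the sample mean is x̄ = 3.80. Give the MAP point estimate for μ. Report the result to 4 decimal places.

n = 34, x̄ = 3.80.
For a Normal prior and Normal likelihood with known variance, the posterior is Normal; its mode equals its mean, the precision-weighted average.
Prior precision 1/σ₀² = 1/1 = 1; data precision n/σ² = 34/25 = 1.36.
μ̂ = (1·7 + 1.36·3.8) / (1 + 1.36) = 12.168/2.36 = 1521/295 ≈ 5.1559.

μ̂_MAP = 5.1559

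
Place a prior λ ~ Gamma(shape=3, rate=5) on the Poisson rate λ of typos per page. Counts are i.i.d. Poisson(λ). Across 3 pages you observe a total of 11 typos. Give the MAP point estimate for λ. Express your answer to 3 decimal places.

Σxᵢ = 11, n = 3.
Posterior ∝ λ^2e^(−5λ) · λ^11e^(−3λ) = λ^13e^(−8λ), i.e. Gamma(shape=14, rate=8).
The mode of a Gamma(a, b) with a ≥ 1 (shape–rate) is (a−1)/b = 13/8 ≈ 1.625.

λ̂_MAP = 1.625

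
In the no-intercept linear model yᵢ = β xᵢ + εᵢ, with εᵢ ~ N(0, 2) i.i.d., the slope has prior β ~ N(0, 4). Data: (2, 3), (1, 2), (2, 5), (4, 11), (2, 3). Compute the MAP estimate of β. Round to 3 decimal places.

log p(β | y) = −Σ(yᵢ − βxᵢ)²/(2·2) − β²/(2·4) + const.
Setting the derivative to zero: Σxᵢ(yᵢ − βxᵢ)/2 − β/4 = 0, so β = Σxᵢyᵢ / (Σxᵢ² + σ²/τ²).
Σxᵢyᵢ = 2·3 + 1·2 + 2·5 + 4·11 + 2·3 = 68; Σxᵢ² = 29; σ²/τ² = 0.5.
β̂_MAP = 68 / (29 + 0.5) = 68/29.5 ≈ 2.305.

β̂_MAP = 2.305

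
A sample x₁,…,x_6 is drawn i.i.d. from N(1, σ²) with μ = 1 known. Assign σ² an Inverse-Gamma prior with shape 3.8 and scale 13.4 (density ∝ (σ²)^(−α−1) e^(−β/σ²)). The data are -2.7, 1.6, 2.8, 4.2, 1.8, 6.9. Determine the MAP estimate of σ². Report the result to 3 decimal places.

Sum of squared deviations about the known mean: SS = (-2.7−1)² + (1.6−1)² + (2.8−1)² + (4.2−1)² + (1.8−1)² + (6.9−1)² = 62.98.
The Normal likelihood contributes (σ²)^(−n/2) exp(−SS/(2σ²)), so the posterior is Inverse-Gamma(α + n/2, β + SS/2) = Inverse-Gamma(6.8, 44.89).
The mode of Inverse-Gamma(a, b) is b/(a+1) = 44.89/7.8 ≈ 5.755.

σ̂²_MAP = 5.755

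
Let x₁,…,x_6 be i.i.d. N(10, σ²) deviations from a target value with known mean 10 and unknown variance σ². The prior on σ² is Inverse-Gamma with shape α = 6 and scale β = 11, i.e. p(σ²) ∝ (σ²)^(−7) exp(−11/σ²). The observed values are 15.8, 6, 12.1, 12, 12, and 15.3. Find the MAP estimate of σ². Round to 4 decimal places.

Sum of squared deviations about the known mean: SS = (15.8−10)² + (6−10)² + (12.1−10)² + (12−10)² + (12−10)² + (15.3−10)² = 90.14.
The Normal likelihood contributes (σ²)^(−n/2) exp(−SS/(2σ²)), so the posterior is Inverse-Gamma(α + n/2, β + SS/2) = Inverse-Gamma(9, 56.07).
The mode of Inverse-Gamma(a, b) is b/(a+1) = 56.07/10 ≈ 5.6070.

σ̂²_MAP = 5.6070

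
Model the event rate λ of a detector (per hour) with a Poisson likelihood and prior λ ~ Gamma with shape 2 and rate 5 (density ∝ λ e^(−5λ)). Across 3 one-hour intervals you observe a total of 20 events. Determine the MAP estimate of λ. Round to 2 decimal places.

λ̂_MAP = 2.63

Σxᵢ = 20, n = 3.
Posterior ∝ λe^(−5λ) · λ^20e^(−3λ) = λ^21e^(−8λ), i.e. Gamma(shape=22, rate=8).
The mode of a Gamma(a, b) with a ≥ 1 (shape–rate) is (a−1)/b = 21/8 ≈ 2.63.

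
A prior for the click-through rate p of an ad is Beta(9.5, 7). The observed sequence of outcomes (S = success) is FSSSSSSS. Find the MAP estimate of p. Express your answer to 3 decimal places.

p̂_MAP = 0.689

Prior: Beta(9.5, 7).
Data: 7 successes in 8 trials (from the sequence). The binomial likelihood contributes p^7(1−p)^1, so the posterior is Beta(9.5+7, 7+1) = Beta(16.5, 8).
For Beta(a, b) with a, b > 1 the mode is (a−1)/(a+b−2) = 15.5/22.5 ≈ 0.689.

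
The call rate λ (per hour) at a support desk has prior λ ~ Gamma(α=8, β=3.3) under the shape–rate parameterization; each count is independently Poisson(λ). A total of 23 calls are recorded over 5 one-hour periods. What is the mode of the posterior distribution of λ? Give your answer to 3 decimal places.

λ̂_MAP = 3.614

Σxᵢ = 23, n = 5.
Posterior ∝ λ^7e^(−3.3λ) · λ^23e^(−5λ) = λ^30e^(−8.3λ), i.e. Gamma(shape=31, rate=8.3).
The mode of a Gamma(a, b) with a ≥ 1 (shape–rate) is (a−1)/b = 30/8.3 ≈ 3.614.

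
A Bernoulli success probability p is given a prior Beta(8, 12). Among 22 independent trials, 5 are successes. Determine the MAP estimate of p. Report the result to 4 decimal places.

p̂_MAP = 0.3000

Prior: Beta(8, 12).
Data: 5 successes in 22 trials. The binomial likelihood contributes p^5(1−p)^17, so the posterior is Beta(8+5, 12+17) = Beta(13, 29).
For Beta(a, b) with a, b > 1 the mode is (a−1)/(a+b−2) = 12/40 ≈ 0.3000.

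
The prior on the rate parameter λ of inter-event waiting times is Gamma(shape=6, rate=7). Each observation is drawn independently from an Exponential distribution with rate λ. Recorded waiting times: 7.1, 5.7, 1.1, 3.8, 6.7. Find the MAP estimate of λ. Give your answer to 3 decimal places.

λ̂_MAP = 0.318

The Exponential(rate=λ) likelihood is ∝ λ^n e^(−λΣtᵢ). Here n = 5 and Σtᵢ = 7.1 + 5.7 + 1.1 + 3.8 + 6.7 = 24.4.
Posterior ∝ λ^5e^(−7λ) · λ^5e^(−24.4λ) = λ^10e^(−31.4λ), i.e. Gamma(11, 31.4).
Mode = (a−1)/b = 10/31.4 ≈ 0.318.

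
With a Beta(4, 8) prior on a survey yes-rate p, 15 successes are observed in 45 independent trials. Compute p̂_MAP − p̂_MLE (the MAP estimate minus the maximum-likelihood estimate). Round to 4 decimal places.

Posterior is Beta(19, 38); MAP = (19−1)/(57−2) = 18/55 ≈ 0.32727.
MLE ignores the prior: p̂_MLE = k/n = 15/45 ≈ 0.33333.
Difference = 18/55 − 15/45 = -1/165 ≈ -0.0061.

MAP − MLE = -0.0061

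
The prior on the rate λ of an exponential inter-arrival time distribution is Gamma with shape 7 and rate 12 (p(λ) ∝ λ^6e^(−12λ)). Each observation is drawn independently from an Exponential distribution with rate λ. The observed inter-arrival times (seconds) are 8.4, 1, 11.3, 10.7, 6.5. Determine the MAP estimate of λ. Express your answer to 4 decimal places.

The Exponential(rate=λ) likelihood is ∝ λ^n e^(−λΣtᵢ). Here n = 5 and Σtᵢ = 8.4 + 1 + 11.3 + 10.7 + 6.5 = 37.9.
Posterior ∝ λ^6e^(−12λ) · λ^5e^(−37.9λ) = λ^11e^(−49.9λ), i.e. Gamma(12, 49.9).
Mode = (a−1)/b = 11/49.9 ≈ 0.2204.

λ̂_MAP = 0.2204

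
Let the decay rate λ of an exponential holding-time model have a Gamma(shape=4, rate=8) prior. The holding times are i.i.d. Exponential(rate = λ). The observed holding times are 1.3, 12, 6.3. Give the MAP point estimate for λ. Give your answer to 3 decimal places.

λ̂_MAP = 0.217

The Exponential(rate=λ) likelihood is ∝ λ^n e^(−λΣtᵢ). Here n = 3 and Σtᵢ = 1.3 + 12 + 6.3 = 19.6.
Posterior ∝ λ^3e^(−8λ) · λ^3e^(−19.6λ) = λ^6e^(−27.6λ), i.e. Gamma(7, 27.6).
Mode = (a−1)/b = 6/27.6 ≈ 0.217.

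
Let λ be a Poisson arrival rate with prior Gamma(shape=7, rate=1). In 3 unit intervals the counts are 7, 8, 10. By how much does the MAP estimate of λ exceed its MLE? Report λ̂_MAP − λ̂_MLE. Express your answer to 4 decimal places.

Σxᵢ = 25. Posterior is Gamma(32, 4); MAP = (32−1)/4 = 31/4 ≈ 7.75000.
MLE = x̄ = 25/3 ≈ 8.33333.
Difference = 31/4 − 25/3 = -7/12 ≈ -0.5833.

MAP − MLE = -0.5833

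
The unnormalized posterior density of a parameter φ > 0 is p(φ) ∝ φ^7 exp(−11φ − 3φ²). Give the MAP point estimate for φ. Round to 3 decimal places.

φ̂_MAP = 0.500

ℓ'(φ) = 7/φ − 11 − 6φ. Setting this to zero and multiplying by φ: 6φ² + 11φ − 7 = 0.
φ = (−11 + √(11² + 4·6·7)) / (2·6) = (−11 + √289) / 12 = (−11 + 17)/12 = 1/2.
ℓ''(φ) = −7/φ² − 6 < 0, confirming a maximum.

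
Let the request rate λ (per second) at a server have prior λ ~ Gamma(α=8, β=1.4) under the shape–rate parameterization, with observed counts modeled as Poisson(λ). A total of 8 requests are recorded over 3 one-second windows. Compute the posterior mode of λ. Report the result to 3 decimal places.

λ̂_MAP = 3.409

Σxᵢ = 8, n = 3.
Posterior ∝ λ^7e^(−1.4λ) · λ^8e^(−3λ) = λ^15e^(−4.4λ), i.e. Gamma(shape=16, rate=4.4).
The mode of a Gamma(a, b) with a ≥ 1 (shape–rate) is (a−1)/b = 15/4.4 ≈ 3.409.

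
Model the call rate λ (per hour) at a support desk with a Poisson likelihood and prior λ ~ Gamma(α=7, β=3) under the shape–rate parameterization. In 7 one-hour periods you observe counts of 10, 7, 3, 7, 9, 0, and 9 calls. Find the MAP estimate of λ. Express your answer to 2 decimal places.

λ̂_MAP = 5.10

Σxᵢ = 10+7+3+7+9+0+9 = 45, with n = 7.
Posterior ∝ λ^6e^(−3λ) · λ^45e^(−7λ) = λ^51e^(−10λ), i.e. Gamma(shape=52, rate=10).
The mode of a Gamma(a, b) with a ≥ 1 (shape–rate) is (a−1)/b = 51/10 ≈ 5.10.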